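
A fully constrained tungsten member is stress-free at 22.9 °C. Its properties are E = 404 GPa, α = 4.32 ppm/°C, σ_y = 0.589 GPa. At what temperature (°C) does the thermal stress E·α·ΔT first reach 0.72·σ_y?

266 °C

σ_y = 0.589 GPa = 589.0 MPa.
E·α·ΔT = 424.1 MPa ⇒ ΔT = 424.1 / (404.0×10³ × 4.32×10⁻⁶) = 243.0 K.
T = 22.9 + 243.0 = 265.9 °C.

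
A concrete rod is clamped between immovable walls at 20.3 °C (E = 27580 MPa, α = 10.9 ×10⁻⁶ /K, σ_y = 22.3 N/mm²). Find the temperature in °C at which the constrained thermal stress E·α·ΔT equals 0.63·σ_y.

E = 27580 MPa = 27.58 GPa.
σ_y = 22.3 N/mm² = 22.30 MPa.
E·α·ΔT = 14.05 MPa ⇒ ΔT = 14.05 / (27.58×10³ × 10.9×10⁻⁶) = 46.73 K.
T = 20.3 + 46.73 = 67.03 °C.

67.0 °C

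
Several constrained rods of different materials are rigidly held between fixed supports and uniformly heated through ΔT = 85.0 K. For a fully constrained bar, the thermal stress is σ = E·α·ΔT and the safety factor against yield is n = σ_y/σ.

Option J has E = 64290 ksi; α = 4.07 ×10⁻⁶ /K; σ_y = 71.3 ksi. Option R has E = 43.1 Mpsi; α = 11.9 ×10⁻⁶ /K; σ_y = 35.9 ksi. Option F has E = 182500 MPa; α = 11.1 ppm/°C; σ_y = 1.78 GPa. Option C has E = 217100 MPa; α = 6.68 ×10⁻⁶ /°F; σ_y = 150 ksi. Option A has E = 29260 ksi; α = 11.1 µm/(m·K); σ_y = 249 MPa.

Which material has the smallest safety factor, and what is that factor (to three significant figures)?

With everything in SI (GPa, ×10⁻⁶/K, MPa):
  option J: E = 443.3, α = 4.07, σ_y = 491.6 → σ = 153 MPa, n = 3.21
  option R: E = 297.2, α = 11.9, σ_y = 247.5 → σ = 301 MPa, n = 0.823
  option F: E = 182.5, α = 11.1, σ_y = 1780 → σ = 172 MPa, n = 10.3
  option C: E = 217.1, α = 12.0, σ_y = 1034 → σ = 222 MPa, n = 4.66
  option A: E = 201.7, α = 11.1, σ_y = 249.0 → σ = 190 MPa, n = 1.31
The minimum is option R at n = 0.823.

option R, n = 0.823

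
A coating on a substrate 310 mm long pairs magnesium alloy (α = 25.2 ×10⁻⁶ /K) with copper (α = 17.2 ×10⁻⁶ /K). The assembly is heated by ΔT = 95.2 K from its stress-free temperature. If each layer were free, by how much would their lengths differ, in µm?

236 µm

Δα = |25.2 − 17.2|×10⁻⁶/K = 8.00×10⁻⁶/K.
ΔL_mismatch = Δα·L·ΔT = 8.00×10⁻⁶ × 310.0 mm × 95.2 K = 236 µm.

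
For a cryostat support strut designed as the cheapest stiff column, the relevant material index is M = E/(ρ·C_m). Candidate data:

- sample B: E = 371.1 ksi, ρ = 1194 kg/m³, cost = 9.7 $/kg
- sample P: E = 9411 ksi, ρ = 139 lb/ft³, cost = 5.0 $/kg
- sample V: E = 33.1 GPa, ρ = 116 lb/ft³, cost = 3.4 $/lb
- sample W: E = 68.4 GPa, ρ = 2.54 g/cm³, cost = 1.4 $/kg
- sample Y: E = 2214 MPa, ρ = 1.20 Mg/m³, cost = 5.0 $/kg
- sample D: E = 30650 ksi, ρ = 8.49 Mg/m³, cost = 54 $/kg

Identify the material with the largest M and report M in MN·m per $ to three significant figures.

sample W, M = 19.2 MN·m per $

In SI units:
  sample B: E = 2.559 GPa, ρ = 1194 kg/m³, cost = 9.700 $/kg
  sample P: E = 64.89 GPa, ρ = 2227 kg/m³, cost = 5.000 $/kg
  sample V: E = 33.10 GPa, ρ = 1858 kg/m³, cost = 7.496 $/kg
  sample W: E = 68.40 GPa, ρ = 2540 kg/m³, cost = 1.400 $/kg
  sample Y: E = 2.214 GPa, ρ = 1200 kg/m³, cost = 5.000 $/kg
  sample D: E = 211.3 GPa, ρ = 8490 kg/m³, cost = 54.00 $/kg
  sample W: M = 19.2 MN·m per $
  sample P: M = 5.83 MN·m per $
  sample V: M = 2.38 MN·m per $
  sample D: M = 0.461 MN·m per $
  sample Y: M = 0.369 MN·m per $
  sample B: M = 0.221 MN·m per $
Sample W ranks first.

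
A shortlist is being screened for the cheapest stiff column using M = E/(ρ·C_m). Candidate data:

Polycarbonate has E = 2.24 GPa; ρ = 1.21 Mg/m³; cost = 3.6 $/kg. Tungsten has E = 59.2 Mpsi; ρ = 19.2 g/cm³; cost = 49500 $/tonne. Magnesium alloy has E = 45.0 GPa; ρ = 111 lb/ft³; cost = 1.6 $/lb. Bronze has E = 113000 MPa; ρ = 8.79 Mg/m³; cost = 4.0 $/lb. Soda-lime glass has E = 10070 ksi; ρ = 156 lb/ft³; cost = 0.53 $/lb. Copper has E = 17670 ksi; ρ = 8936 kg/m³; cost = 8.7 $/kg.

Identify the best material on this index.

Putting every candidate on a common basis:
  polycarbonate: E = 2.240 GPa, ρ = 1210 kg/m³, cost = 3.600 $/kg
  tungsten: E = 408.2 GPa, ρ = 19200 kg/m³, cost = 49.50 $/kg
  magnesium alloy: E = 45.00 GPa, ρ = 1778 kg/m³, cost = 3.527 $/kg
  bronze: E = 113.0 GPa, ρ = 8790 kg/m³, cost = 8.818 $/kg
  soda-lime glass: E = 69.43 GPa, ρ = 2499 kg/m³, cost = 1.168 $/kg
  copper: E = 121.8 GPa, ρ = 8936 kg/m³, cost = 8.700 $/kg
  soda-lime glass: M = 23.8 MN·m per $
  magnesium alloy: M = 7.18 MN·m per $
  copper: M = 1.57 MN·m per $
  bronze: M = 1.46 MN·m per $
  polycarbonate: M = 0.514 MN·m per $
  tungsten: M = 0.429 MN·m per $
The maximum is for soda-lime glass.

soda-lime glass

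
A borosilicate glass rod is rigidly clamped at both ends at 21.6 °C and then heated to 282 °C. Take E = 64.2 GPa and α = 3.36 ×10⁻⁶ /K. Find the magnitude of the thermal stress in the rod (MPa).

ΔT = 260.4 K. Constrained thermal stress σ = E·α·ΔT = 64.20×10³ MPa × 3.36×10⁻⁶ × 260.4 = 56.2 MPa (compressive).

56.2 MPa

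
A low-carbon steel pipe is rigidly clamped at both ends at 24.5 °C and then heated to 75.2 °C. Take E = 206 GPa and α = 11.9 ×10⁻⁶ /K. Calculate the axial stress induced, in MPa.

124 MPa

ΔT = 50.70 K. Constrained thermal stress σ = E·α·ΔT = 206.0×10³ MPa × 11.9×10⁻⁶ × 50.70 = 124 MPa (compressive).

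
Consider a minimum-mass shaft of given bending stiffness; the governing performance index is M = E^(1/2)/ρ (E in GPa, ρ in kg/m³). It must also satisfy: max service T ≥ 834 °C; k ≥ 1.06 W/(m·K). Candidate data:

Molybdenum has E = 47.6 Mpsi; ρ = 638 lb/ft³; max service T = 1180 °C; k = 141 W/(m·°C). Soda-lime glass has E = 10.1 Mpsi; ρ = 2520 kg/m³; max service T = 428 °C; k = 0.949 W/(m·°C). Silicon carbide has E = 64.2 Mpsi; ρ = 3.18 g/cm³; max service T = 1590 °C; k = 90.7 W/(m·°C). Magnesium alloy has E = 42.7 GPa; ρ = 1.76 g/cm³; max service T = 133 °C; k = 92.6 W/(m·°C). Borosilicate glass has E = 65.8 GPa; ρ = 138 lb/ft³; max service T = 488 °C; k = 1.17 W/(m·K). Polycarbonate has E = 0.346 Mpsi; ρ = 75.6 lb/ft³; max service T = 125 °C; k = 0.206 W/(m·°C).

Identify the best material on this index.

silicon carbide

Screen on constraints: max service T ≥ 834 °C; k ≥ 1.06 W/(m·K). Survivors: molybdenum, silicon carbide.
Putting every candidate on a common basis:
  molybdenum: E = 328.2 GPa, ρ = 10220 kg/m³
  silicon carbide: E = 442.6 GPa, ρ = 3180 kg/m³
  silicon carbide: M = 6.62×10⁻³
  molybdenum: M = 1.77×10⁻³
Silicon carbide ranks first.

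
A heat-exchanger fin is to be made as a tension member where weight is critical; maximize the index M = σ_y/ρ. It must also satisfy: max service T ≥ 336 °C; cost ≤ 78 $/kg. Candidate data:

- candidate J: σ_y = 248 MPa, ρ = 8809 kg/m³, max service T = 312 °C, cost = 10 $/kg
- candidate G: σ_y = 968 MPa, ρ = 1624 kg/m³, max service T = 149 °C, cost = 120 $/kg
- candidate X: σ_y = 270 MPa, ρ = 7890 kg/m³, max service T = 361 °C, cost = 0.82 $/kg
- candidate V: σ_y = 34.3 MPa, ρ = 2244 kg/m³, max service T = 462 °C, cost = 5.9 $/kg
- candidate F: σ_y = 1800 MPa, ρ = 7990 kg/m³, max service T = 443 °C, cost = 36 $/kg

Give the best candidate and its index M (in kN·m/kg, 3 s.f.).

candidate F, M = 225 kN·m/kg

Screen on constraints: max service T ≥ 336 °C; cost ≤ 78 $/kg. Survivors: candidate X, candidate V, candidate F.
Computing M directly (units already consistent):
  candidate F: M = 225 kN·m/kg
  candidate X: M = 34.2 kN·m/kg
  candidate V: M = 15.3 kN·m/kg
The maximum is for candidate F.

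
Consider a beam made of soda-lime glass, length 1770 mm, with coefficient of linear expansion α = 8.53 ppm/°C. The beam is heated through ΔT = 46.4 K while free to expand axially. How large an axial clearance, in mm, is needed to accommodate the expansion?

0.701 mm

ΔL = α·L₀·ΔT = 8.53×10⁻⁶ × 1770 mm × 46.40 K = 0.701 mm.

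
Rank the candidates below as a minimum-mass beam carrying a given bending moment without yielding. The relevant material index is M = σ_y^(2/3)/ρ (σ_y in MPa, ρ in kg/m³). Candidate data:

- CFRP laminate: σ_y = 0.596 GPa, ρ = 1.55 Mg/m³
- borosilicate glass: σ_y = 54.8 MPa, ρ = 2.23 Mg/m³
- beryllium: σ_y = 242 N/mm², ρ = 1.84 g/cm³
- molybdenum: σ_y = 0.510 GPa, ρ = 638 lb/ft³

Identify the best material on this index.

CFRP laminate

Putting every candidate on a common basis:
  CFRP laminate: σ_y = 596.0 MPa, ρ = 1550 kg/m³
  borosilicate glass: σ_y = 54.80 MPa, ρ = 2230 kg/m³
  beryllium: σ_y = 242.0 MPa, ρ = 1840 kg/m³
  molybdenum: σ_y = 510.0 MPa, ρ = 10220 kg/m³
  CFRP laminate: M = 45.7×10⁻³
  beryllium: M = 21.1×10⁻³
  borosilicate glass: M = 6.47×10⁻³
  molybdenum: M = 6.25×10⁻³
CFRP laminate ranks first.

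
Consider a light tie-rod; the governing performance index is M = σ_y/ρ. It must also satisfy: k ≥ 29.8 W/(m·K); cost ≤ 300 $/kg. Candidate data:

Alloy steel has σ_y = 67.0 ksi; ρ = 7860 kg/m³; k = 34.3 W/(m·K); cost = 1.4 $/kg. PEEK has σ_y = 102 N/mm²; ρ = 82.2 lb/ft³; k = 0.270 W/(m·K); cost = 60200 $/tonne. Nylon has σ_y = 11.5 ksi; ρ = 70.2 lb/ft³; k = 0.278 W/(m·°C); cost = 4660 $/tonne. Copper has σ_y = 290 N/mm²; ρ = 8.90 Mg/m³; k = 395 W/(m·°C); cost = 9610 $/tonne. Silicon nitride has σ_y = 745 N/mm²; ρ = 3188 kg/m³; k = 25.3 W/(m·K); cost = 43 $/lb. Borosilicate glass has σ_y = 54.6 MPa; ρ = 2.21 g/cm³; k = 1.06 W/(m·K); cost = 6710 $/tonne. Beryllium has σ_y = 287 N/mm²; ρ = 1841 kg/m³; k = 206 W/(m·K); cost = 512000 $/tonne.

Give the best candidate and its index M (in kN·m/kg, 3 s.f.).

Screen on constraints: k ≥ 29.8 W/(m·K); cost ≤ 300 $/kg. Survivors: alloy steel, copper.
Normalizing units and computing the index:
  alloy steel: σ_y = 461.9 MPa, ρ = 7860 kg/m³
  copper: σ_y = 290.0 MPa, ρ = 8900 kg/m³
  alloy steel: M = 58.8 kN·m/kg
  copper: M = 32.6 kN·m/kg
Alloy steel ranks first.

alloy steel, M = 58.8 kN·m/kg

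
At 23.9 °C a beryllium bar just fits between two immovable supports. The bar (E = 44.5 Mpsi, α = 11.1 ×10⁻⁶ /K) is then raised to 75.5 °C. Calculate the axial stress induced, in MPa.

176 MPa

E = 44.5 Mpsi = 306.8 GPa.
ΔT = 51.60 K. Constrained thermal stress σ = E·α·ΔT = 306.8×10³ MPa × 11.1×10⁻⁶ × 51.60 = 176 MPa (compressive).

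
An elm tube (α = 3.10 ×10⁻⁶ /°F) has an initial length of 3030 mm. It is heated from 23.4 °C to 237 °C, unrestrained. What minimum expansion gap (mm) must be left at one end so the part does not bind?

Convert α: 3.10×10⁻⁶/°F × (9/5) = 5.58×10⁻⁶/K.
ΔT = 237 − 23.4 = 213.6 K.
ΔL = α·L₀·ΔT = 5.58×10⁻⁶ × 3030 mm × 213.6 K = 3.61 mm.

3.61 mm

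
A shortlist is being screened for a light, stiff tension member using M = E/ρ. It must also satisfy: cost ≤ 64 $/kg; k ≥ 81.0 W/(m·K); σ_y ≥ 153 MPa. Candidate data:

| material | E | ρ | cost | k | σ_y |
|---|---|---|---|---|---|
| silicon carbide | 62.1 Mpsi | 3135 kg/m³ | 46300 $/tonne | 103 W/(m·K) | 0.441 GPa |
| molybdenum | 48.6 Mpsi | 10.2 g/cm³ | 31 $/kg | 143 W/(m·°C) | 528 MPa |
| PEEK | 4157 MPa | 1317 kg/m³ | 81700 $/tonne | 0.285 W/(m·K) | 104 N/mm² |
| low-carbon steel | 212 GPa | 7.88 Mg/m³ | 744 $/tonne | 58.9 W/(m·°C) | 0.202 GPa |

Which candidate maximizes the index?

silicon carbide

Screen on constraints: cost ≤ 64 $/kg; k ≥ 81.0 W/(m·K); σ_y ≥ 153 MPa. Survivors: silicon carbide, molybdenum.
In SI units:
  silicon carbide: E = 428.2 GPa, ρ = 3135 kg/m³
  molybdenum: E = 335.1 GPa, ρ = 10200 kg/m³
  silicon carbide: M = 137 MN·m/kg
  molybdenum: M = 32.9 MN·m/kg
Silicon carbide ranks first.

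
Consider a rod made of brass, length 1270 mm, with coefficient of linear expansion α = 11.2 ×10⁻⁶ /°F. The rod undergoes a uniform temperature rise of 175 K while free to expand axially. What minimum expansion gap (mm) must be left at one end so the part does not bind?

4.48 mm

Convert α: 11.2×10⁻⁶/°F × (9/5) = 20.2×10⁻⁶/K.
ΔL = α·L₀·ΔT = 20.2×10⁻⁶ × 1270 mm × 175.0 K = 4.48 mm.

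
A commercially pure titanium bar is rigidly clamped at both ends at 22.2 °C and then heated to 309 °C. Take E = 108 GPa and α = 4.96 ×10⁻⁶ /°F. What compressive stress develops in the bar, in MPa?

α = 4.96×10⁻⁶/°F × 9/5 = 8.93×10⁻⁶/K.
ΔT = 286.8 K. Constrained thermal stress σ = E·α·ΔT = 108.0×10³ MPa × 8.93×10⁻⁶ × 286.8 = 277 MPa (compressive).

277 MPa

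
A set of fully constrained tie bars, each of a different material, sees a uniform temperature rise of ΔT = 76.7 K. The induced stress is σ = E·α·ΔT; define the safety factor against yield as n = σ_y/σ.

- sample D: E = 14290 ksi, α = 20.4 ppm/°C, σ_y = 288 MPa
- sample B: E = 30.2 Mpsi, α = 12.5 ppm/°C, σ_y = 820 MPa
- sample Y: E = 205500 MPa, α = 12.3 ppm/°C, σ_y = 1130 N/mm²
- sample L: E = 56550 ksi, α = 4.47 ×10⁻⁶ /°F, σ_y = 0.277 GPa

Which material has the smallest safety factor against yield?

In consistent units (E in GPa, α in ×10⁻⁶/K, σ_y in MPa):
  sample D: E = 98.53, α = 20.4, σ_y = 288.0 → σ = 154 MPa, n = 1.87
  sample B: E = 208.2, α = 12.5, σ_y = 820.0 → σ = 200 MPa, n = 4.11
  sample Y: E = 205.5, α = 12.3, σ_y = 1130 → σ = 194 MPa, n = 5.83
  sample L: E = 389.9, α = 8.05, σ_y = 277.0 → σ = 241 MPa, n = 1.15
Sample L has the lowest safety factor, n = 1.15.

sample L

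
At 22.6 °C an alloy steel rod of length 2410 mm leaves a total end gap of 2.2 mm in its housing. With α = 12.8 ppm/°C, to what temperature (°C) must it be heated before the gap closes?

α·L₀·ΔT = 2.2 mm ⇒ ΔT = 2.2 / (12.8×10⁻⁶ × 2410.0) = 71.32 K.
T = 22.6 + 71.32 = 93.92 °C.

93.9 °C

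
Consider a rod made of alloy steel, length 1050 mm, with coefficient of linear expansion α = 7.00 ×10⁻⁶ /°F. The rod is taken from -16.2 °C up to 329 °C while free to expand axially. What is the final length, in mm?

1054.6 mm

Convert α: 7.00×10⁻⁶/°F × (9/5) = 12.6×10⁻⁶/K.
ΔT = 329 − (-16.2) = 345.2 K.
ΔL = α·L₀·ΔT = 12.6×10⁻⁶ × 1050 mm × 345.2 K = 4.57 mm.
L = L₀ + ΔL = 1050 + 4.57 = 1054.6 mm.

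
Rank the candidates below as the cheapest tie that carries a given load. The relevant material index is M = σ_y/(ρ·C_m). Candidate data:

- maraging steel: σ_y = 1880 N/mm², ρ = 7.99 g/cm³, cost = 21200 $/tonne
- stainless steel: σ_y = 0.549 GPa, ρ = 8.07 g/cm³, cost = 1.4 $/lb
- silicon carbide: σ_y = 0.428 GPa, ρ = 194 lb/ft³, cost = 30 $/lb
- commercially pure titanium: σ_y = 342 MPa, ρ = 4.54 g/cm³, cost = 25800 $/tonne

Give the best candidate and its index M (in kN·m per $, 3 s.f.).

After converting to SI:
  maraging steel: σ_y = 1880 MPa, ρ = 7990 kg/m³, cost = 21.20 $/kg
  stainless steel: σ_y = 549.0 MPa, ρ = 8070 kg/m³, cost = 3.086 $/kg
  silicon carbide: σ_y = 428.0 MPa, ρ = 3108 kg/m³, cost = 66.14 $/kg
  commercially pure titanium: σ_y = 342.0 MPa, ρ = 4540 kg/m³, cost = 25.80 $/kg
  stainless steel: M = 22.0 kN·m per $
  maraging steel: M = 11.1 kN·m per $
  commercially pure titanium: M = 2.92 kN·m per $
  silicon carbide: M = 2.08 kN·m per $
Highest index: stainless steel.

stainless steel, M = 22.0 kN·m per $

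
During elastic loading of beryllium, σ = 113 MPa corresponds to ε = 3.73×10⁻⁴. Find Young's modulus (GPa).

E = σ/ε = 113 MPa / 3.73×10⁻⁴ = 302900 MPa = 303 GPa.

303 GPa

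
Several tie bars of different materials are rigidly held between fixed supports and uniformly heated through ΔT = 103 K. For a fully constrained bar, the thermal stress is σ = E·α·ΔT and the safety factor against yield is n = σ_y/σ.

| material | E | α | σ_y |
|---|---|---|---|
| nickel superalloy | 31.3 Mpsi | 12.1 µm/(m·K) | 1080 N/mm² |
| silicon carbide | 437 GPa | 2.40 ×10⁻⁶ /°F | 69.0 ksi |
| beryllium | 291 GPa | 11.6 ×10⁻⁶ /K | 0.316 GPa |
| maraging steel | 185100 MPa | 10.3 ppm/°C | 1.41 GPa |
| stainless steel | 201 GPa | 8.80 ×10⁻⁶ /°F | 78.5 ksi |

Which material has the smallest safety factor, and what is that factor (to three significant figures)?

Converting E to GPa, α to ×10⁻⁶/K, σ_y to MPa, then σ and n for each:
  nickel superalloy: E = 215.8, α = 12.1, σ_y = 1080 → σ = 269 MPa, n = 4.02
  silicon carbide: E = 437.0, α = 4.32, σ_y = 475.7 → σ = 194 MPa, n = 2.45
  beryllium: E = 291.0, α = 11.6, σ_y = 316.0 → σ = 348 MPa, n = 0.909
  maraging steel: E = 185.1, α = 10.3, σ_y = 1410 → σ = 196 MPa, n = 7.18
  stainless steel: E = 201.0, α = 15.8, σ_y = 541.2 → σ = 328 MPa, n = 1.65
The minimum is beryllium at n = 0.909.

beryllium, n = 0.909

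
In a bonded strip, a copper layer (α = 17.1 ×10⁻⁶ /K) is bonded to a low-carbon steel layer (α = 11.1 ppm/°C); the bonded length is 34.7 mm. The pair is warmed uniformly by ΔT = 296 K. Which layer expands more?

copper

α(copper) = 17.1×10⁻⁶/K vs α(low-carbon steel) = 11.1×10⁻⁶/K.
Higher α expands more for the same ΔT: copper.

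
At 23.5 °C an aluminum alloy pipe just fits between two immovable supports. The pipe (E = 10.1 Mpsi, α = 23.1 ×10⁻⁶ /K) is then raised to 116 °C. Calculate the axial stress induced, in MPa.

149 MPa

E = 10.1 Mpsi = 69.64 GPa.
ΔT = 92.50 K. Constrained thermal stress σ = E·α·ΔT = 69.64×10³ MPa × 23.1×10⁻⁶ × 92.50 = 149 MPa (compressive).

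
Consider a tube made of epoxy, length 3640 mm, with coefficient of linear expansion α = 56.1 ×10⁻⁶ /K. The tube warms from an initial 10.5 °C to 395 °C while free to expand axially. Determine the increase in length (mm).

ΔT = 395 − 10.5 = 384.5 K.
ΔL = α·L₀·ΔT = 56.1×10⁻⁶ × 3640 mm × 384.5 K = 78.5 mm.

78.5 mm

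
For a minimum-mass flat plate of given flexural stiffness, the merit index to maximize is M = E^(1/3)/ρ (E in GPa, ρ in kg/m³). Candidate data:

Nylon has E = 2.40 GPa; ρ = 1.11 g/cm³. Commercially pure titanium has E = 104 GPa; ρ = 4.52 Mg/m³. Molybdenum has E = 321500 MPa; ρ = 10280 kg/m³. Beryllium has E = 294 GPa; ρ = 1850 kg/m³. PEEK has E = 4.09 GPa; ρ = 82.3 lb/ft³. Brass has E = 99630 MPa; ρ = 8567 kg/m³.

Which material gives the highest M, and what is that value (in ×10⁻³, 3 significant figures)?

beryllium, M = 3.59×10⁻³

After converting to SI:
  nylon: E = 2.400 GPa, ρ = 1110 kg/m³
  commercially pure titanium: E = 104.0 GPa, ρ = 4520 kg/m³
  molybdenum: E = 321.5 GPa, ρ = 10280 kg/m³
  beryllium: E = 294.0 GPa, ρ = 1850 kg/m³
  PEEK: E = 4.090 GPa, ρ = 1318 kg/m³
  brass: E = 99.63 GPa, ρ = 8567 kg/m³
  beryllium: M = 3.59×10⁻³
  PEEK: M = 1.21×10⁻³
  nylon: M = 1.21×10⁻³
  commercially pure titanium: M = 1.04×10⁻³
  molybdenum: M = 0.666×10⁻³
  brass: M = 0.541×10⁻³
Beryllium ranks first.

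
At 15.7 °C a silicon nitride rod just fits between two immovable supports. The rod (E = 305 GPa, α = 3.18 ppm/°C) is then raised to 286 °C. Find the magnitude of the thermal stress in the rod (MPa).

262 MPa

ΔT = 270.3 K. Constrained thermal stress σ = E·α·ΔT = 305.0×10³ MPa × 3.18×10⁻⁶ × 270.3 = 262 MPa (compressive).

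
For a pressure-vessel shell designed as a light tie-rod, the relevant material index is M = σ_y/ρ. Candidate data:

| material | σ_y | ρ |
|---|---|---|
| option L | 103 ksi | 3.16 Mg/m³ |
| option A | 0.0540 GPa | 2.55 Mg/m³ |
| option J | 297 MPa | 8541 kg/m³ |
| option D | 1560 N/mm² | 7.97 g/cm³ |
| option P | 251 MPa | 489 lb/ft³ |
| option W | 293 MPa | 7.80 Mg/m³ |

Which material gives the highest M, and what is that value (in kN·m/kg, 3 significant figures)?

option L, M = 225 kN·m/kg

Normalizing units and computing the index:
  option L: σ_y = 710.2 MPa, ρ = 3160 kg/m³
  option A: σ_y = 54.00 MPa, ρ = 2550 kg/m³
  option J: σ_y = 297.0 MPa, ρ = 8541 kg/m³
  option D: σ_y = 1560 MPa, ρ = 7970 kg/m³
  option P: σ_y = 251.0 MPa, ρ = 7833 kg/m³
  option W: σ_y = 293.0 MPa, ρ = 7800 kg/m³
  option L: M = 225 kN·m/kg
  option D: M = 196 kN·m/kg
  option W: M = 37.6 kN·m/kg
  option J: M = 34.8 kN·m/kg
  option P: M = 32.0 kN·m/kg
  option A: M = 21.2 kN·m/kg
Highest index: option L.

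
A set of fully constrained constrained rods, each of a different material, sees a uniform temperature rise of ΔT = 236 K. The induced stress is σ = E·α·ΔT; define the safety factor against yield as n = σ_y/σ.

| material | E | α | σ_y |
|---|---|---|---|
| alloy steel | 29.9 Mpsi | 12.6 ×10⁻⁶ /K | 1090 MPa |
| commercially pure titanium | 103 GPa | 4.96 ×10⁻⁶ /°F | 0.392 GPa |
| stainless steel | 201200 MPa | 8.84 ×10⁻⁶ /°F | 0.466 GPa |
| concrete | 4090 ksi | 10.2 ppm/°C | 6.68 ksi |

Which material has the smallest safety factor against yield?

With everything in SI (GPa, ×10⁻⁶/K, MPa):
  alloy steel: E = 206.2, α = 12.6, σ_y = 1090 → σ = 613 MPa, n = 1.78
  commercially pure titanium: E = 103.0, α = 8.93, σ_y = 392.0 → σ = 217 MPa, n = 1.81
  stainless steel: E = 201.2, α = 15.9, σ_y = 466.0 → σ = 756 MPa, n = 0.617
  concrete: E = 28.20, α = 10.2, σ_y = 46.06 → σ = 67.9 MPa, n = 0.678
The minimum is stainless steel at n = 0.617.

stainless steel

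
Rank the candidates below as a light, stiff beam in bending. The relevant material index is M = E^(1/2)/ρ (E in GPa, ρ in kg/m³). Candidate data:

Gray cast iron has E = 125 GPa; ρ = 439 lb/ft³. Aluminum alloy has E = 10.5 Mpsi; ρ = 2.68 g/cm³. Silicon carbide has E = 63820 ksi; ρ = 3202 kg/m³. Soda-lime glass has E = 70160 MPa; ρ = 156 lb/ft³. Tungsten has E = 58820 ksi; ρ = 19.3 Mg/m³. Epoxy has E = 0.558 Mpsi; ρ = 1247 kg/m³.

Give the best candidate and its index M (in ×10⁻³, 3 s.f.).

silicon carbide, M = 6.55×10⁻³

Normalizing units and computing the index:
  gray cast iron: E = 125.0 GPa, ρ = 7032 kg/m³
  aluminum alloy: E = 72.39 GPa, ρ = 2680 kg/m³
  silicon carbide: E = 440.0 GPa, ρ = 3202 kg/m³
  soda-lime glass: E = 70.16 GPa, ρ = 2499 kg/m³
  tungsten: E = 405.5 GPa, ρ = 19300 kg/m³
  epoxy: E = 3.847 GPa, ρ = 1247 kg/m³
  silicon carbide: M = 6.55×10⁻³
  soda-lime glass: M = 3.35×10⁻³
  aluminum alloy: M = 3.17×10⁻³
  gray cast iron: M = 1.59×10⁻³
  epoxy: M = 1.57×10⁻³
  tungsten: M = 1.04×10⁻³
Silicon carbide ranks first.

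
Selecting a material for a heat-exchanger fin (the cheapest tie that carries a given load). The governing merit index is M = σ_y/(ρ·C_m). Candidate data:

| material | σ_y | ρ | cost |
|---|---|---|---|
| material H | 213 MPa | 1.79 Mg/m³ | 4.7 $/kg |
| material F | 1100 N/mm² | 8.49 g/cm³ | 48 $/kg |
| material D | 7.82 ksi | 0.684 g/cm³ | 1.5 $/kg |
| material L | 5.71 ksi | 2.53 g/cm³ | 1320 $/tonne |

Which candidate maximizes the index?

In SI units:
  material H: σ_y = 213.0 MPa, ρ = 1790 kg/m³, cost = 4.700 $/kg
  material F: σ_y = 1100 MPa, ρ = 8490 kg/m³, cost = 48.00 $/kg
  material D: σ_y = 53.92 MPa, ρ = 684.0 kg/m³, cost = 1.500 $/kg
  material L: σ_y = 39.37 MPa, ρ = 2530 kg/m³, cost = 1.320 $/kg
  material D: M = 52.6 kN·m per $
  material H: M = 25.3 kN·m per $
  material L: M = 11.8 kN·m per $
  material F: M = 2.70 kN·m per $
The maximum is for material D.

material D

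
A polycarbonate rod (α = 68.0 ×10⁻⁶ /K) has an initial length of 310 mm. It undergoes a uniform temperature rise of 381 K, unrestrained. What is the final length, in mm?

318.03 mm

ΔL = α·L₀·ΔT = 68.0×10⁻⁶ × 310 mm × 381.0 K = 8.03 mm.
L = L₀ + ΔL = 310 + 8.03 = 318.03 mm.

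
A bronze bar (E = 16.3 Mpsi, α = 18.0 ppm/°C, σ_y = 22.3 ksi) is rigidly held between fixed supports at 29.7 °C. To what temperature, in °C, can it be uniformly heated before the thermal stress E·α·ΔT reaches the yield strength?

E = 16.3 Mpsi = 112.4 GPa.
σ_y = 22.3 ksi = 153.8 MPa.
E·α·ΔT = 153.8 MPa ⇒ ΔT = 153.8 / (112.4×10³ × 18.0×10⁻⁶) = 76.01 K.
T = 29.7 + 76.01 = 105.7 °C.

106 °C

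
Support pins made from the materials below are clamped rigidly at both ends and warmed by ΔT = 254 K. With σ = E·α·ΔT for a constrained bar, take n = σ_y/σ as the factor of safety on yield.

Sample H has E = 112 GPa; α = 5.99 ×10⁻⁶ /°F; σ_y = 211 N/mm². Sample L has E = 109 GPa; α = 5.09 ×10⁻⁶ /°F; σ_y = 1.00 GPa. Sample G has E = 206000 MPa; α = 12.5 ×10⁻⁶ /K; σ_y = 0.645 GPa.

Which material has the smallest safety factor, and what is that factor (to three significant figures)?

sample H, n = 0.688

Converting E to GPa, α to ×10⁻⁶/K, σ_y to MPa, then σ and n for each:
  sample H: E = 112.0, α = 10.8, σ_y = 211.0 → σ = 307 MPa, n = 0.688
  sample L: E = 109.0, α = 9.16, σ_y = 1000 → σ = 254 MPa, n = 3.94
  sample G: E = 206.0, α = 12.5, σ_y = 645.0 → σ = 654 MPa, n = 0.986
The minimum is sample H at n = 0.688.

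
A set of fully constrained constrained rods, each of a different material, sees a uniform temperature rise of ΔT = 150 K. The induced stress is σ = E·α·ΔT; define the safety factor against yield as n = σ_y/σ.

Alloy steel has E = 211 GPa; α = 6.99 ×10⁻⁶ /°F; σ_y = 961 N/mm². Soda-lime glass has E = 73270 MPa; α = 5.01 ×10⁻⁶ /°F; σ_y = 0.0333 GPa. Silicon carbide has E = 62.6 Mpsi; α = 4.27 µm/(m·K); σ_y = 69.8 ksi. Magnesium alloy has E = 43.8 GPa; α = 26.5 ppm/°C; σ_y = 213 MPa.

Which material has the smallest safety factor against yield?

soda-lime glass

With everything in SI (GPa, ×10⁻⁶/K, MPa):
  alloy steel: E = 211.0, α = 12.6, σ_y = 961.0 → σ = 398 MPa, n = 2.41
  soda-lime glass: E = 73.27, α = 9.02, σ_y = 33.30 → σ = 99.1 MPa, n = 0.336
  silicon carbide: E = 431.6, α = 4.27, σ_y = 481.3 → σ = 276 MPa, n = 1.74
  magnesium alloy: E = 43.80, α = 26.5, σ_y = 213.0 → σ = 174 MPa, n = 1.22
The minimum is soda-lime glass at n = 0.336.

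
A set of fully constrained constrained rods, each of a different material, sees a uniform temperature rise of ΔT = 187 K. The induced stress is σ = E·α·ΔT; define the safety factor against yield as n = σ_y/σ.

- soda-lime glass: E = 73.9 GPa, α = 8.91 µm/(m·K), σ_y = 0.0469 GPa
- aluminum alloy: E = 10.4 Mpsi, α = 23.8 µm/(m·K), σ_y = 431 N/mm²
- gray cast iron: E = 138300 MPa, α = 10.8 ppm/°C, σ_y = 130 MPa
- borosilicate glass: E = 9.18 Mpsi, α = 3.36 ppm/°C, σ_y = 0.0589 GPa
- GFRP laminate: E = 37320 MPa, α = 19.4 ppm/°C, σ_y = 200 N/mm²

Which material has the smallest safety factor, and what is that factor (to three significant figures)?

In consistent units (E in GPa, α in ×10⁻⁶/K, σ_y in MPa):
  soda-lime glass: E = 73.90, α = 8.91, σ_y = 46.90 → σ = 123 MPa, n = 0.381
  aluminum alloy: E = 71.71, α = 23.8, σ_y = 431.0 → σ = 319 MPa, n = 1.35
  gray cast iron: E = 138.3, α = 10.8, σ_y = 130.0 → σ = 279 MPa, n = 0.465
  borosilicate glass: E = 63.29, α = 3.36, σ_y = 58.90 → σ = 39.8 MPa, n = 1.48
  GFRP laminate: E = 37.32, α = 19.4, σ_y = 200.0 → σ = 135 MPa, n = 1.48
Soda-lime glass has the lowest safety factor, n = 0.381.

soda-lime glass, n = 0.381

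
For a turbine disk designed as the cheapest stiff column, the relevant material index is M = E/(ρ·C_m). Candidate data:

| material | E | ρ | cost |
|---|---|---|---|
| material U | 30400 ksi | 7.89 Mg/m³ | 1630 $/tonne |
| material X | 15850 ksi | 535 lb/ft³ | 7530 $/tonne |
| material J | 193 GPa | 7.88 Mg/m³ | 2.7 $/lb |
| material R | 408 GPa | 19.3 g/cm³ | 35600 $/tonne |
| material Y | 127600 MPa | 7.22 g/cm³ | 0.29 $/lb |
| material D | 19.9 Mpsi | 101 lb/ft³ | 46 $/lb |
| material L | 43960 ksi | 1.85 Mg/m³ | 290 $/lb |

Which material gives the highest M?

material Y

In SI units:
  material U: E = 209.6 GPa, ρ = 7890 kg/m³, cost = 1.630 $/kg
  material X: E = 109.3 GPa, ρ = 8570 kg/m³, cost = 7.530 $/kg
  material J: E = 193.0 GPa, ρ = 7880 kg/m³, cost = 5.952 $/kg
  material R: E = 408.0 GPa, ρ = 19300 kg/m³, cost = 35.60 $/kg
  material Y: E = 127.6 GPa, ρ = 7220 kg/m³, cost = 0.6393 $/kg
  material D: E = 137.2 GPa, ρ = 1618 kg/m³, cost = 101.4 $/kg
  material L: E = 303.1 GPa, ρ = 1850 kg/m³, cost = 639.3 $/kg
  material Y: M = 27.6 MN·m per $
  material U: M = 16.3 MN·m per $
  material J: M = 4.11 MN·m per $
  material X: M = 1.69 MN·m per $
  material D: M = 0.836 MN·m per $
  material R: M = 0.594 MN·m per $
  material L: M = 0.256 MN·m per $
Highest index: material Y.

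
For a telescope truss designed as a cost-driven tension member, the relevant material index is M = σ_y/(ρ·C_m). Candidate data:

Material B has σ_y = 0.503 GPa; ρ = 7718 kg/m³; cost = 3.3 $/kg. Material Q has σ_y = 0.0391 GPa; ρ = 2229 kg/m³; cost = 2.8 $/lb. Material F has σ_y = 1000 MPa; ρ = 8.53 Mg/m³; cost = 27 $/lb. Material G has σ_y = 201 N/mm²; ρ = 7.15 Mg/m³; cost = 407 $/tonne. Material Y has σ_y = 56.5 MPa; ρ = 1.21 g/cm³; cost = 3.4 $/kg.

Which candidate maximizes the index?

Convert each candidate to consistent units, then evaluate M:
  material B: σ_y = 503.0 MPa, ρ = 7718 kg/m³, cost = 3.300 $/kg
  material Q: σ_y = 39.10 MPa, ρ = 2229 kg/m³, cost = 6.173 $/kg
  material F: σ_y = 1000 MPa, ρ = 8530 kg/m³, cost = 59.52 $/kg
  material G: σ_y = 201.0 MPa, ρ = 7150 kg/m³, cost = 0.4070 $/kg
  material Y: σ_y = 56.50 MPa, ρ = 1210 kg/m³, cost = 3.400 $/kg
  material G: M = 69.1 kN·m per $
  material B: M = 19.7 kN·m per $
  material Y: M = 13.7 kN·m per $
  material Q: M = 2.84 kN·m per $
  material F: M = 1.97 kN·m per $
Material G has the largest M.

material G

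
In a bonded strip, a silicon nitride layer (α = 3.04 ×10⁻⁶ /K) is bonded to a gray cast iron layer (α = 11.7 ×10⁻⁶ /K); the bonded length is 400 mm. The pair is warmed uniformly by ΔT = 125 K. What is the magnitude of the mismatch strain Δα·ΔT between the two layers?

Δα = |3.04 − 11.7|×10⁻⁶/K = 8.66×10⁻⁶/K.
Mismatch strain = Δα·ΔT = 8.66×10⁻⁶ × 125.0 = 1.08×10⁻³.

1.08×10⁻³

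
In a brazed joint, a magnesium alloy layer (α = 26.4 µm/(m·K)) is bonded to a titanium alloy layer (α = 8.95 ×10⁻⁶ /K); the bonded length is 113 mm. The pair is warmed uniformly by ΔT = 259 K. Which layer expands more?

magnesium alloy

α(magnesium alloy) = 26.4×10⁻⁶/K vs α(titanium alloy) = 8.95×10⁻⁶/K.
Higher α expands more for the same ΔT: magnesium alloy.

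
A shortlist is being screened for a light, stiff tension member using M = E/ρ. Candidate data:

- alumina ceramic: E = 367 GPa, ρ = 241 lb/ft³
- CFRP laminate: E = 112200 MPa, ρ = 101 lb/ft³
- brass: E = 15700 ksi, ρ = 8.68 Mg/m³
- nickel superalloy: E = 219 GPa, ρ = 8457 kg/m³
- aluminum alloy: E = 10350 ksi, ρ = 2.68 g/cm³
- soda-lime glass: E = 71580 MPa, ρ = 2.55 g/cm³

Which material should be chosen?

alumina ceramic

Convert each candidate to consistent units, then evaluate M:
  alumina ceramic: E = 367.0 GPa, ρ = 3860 kg/m³
  CFRP laminate: E = 112.2 GPa, ρ = 1618 kg/m³
  brass: E = 108.2 GPa, ρ = 8680 kg/m³
  nickel superalloy: E = 219.0 GPa, ρ = 8457 kg/m³
  aluminum alloy: E = 71.36 GPa, ρ = 2680 kg/m³
  soda-lime glass: E = 71.58 GPa, ρ = 2550 kg/m³
  alumina ceramic: M = 95.1 MN·m/kg
  CFRP laminate: M = 69.4 MN·m/kg
  soda-lime glass: M = 28.1 MN·m/kg
  aluminum alloy: M = 26.6 MN·m/kg
  nickel superalloy: M = 25.9 MN·m/kg
  brass: M = 12.5 MN·m/kg
The maximum is for alumina ceramic.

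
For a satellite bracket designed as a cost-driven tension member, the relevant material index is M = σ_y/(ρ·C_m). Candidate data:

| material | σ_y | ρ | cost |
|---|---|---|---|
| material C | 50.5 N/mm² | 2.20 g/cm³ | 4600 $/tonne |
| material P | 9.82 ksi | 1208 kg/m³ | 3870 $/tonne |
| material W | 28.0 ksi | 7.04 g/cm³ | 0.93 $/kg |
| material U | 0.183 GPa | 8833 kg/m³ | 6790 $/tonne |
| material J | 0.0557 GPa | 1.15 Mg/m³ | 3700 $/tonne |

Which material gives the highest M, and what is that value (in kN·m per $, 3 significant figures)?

material W, M = 29.5 kN·m per $

Convert each candidate to consistent units, then evaluate M:
  material C: σ_y = 50.50 MPa, ρ = 2200 kg/m³, cost = 4.600 $/kg
  material P: σ_y = 67.71 MPa, ρ = 1208 kg/m³, cost = 3.870 $/kg
  material W: σ_y = 193.1 MPa, ρ = 7040 kg/m³, cost = 0.9300 $/kg
  material U: σ_y = 183.0 MPa, ρ = 8833 kg/m³, cost = 6.790 $/kg
  material J: σ_y = 55.70 MPa, ρ = 1150 kg/m³, cost = 3.700 $/kg
  material W: M = 29.5 kN·m per $
  material P: M = 14.5 kN·m per $
  material J: M = 13.1 kN·m per $
  material C: M = 4.99 kN·m per $
  material U: M = 3.05 kN·m per $
Material W has the largest M.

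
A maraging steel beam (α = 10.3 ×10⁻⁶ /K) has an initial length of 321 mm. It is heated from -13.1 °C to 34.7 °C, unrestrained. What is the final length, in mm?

ΔT = 34.7 − (-13.1) = 47.80 K.
ΔL = α·L₀·ΔT = 10.3×10⁻⁶ × 321 mm × 47.80 K = 0.158 mm.
L = L₀ + ΔL = 321 + 0.158 = 321.16 mm.

321.16 mm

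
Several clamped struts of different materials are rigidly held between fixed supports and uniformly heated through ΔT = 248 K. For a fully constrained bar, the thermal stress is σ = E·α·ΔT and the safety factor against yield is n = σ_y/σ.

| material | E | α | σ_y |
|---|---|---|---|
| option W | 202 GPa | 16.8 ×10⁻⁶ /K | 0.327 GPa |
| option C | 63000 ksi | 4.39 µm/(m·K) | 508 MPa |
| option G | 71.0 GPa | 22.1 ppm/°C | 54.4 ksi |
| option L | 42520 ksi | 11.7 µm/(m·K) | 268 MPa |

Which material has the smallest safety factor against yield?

With everything in SI (GPa, ×10⁻⁶/K, MPa):
  option W: E = 202.0, α = 16.8, σ_y = 327.0 → σ = 842 MPa, n = 0.389
  option C: E = 434.4, α = 4.39, σ_y = 508.0 → σ = 473 MPa, n = 1.07
  option G: E = 71.00, α = 22.1, σ_y = 375.1 → σ = 389 MPa, n = 0.964
  option L: E = 293.2, α = 11.7, σ_y = 268.0 → σ = 851 MPa, n = 0.315
Option L has the lowest safety factor, n = 0.315.

option L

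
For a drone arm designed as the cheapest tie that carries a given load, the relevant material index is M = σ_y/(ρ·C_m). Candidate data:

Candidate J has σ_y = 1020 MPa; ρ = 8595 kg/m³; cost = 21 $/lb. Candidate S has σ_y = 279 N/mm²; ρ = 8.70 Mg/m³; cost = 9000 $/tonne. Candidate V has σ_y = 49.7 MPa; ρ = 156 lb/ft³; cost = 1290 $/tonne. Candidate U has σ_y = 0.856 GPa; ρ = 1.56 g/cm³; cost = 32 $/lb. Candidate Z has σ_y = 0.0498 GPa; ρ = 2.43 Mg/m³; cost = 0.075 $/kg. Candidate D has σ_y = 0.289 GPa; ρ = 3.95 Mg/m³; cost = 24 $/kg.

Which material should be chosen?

candidate Z

Putting every candidate on a common basis:
  candidate J: σ_y = 1020 MPa, ρ = 8595 kg/m³, cost = 46.30 $/kg
  candidate S: σ_y = 279.0 MPa, ρ = 8700 kg/m³, cost = 9.000 $/kg
  candidate V: σ_y = 49.70 MPa, ρ = 2499 kg/m³, cost = 1.290 $/kg
  candidate U: σ_y = 856.0 MPa, ρ = 1560 kg/m³, cost = 70.55 $/kg
  candidate Z: σ_y = 49.80 MPa, ρ = 2430 kg/m³, cost = 0.07500 $/kg
  candidate D: σ_y = 289.0 MPa, ρ = 3950 kg/m³, cost = 24.00 $/kg
  candidate Z: M = 273 kN·m per $
  candidate V: M = 15.4 kN·m per $
  candidate U: M = 7.78 kN·m per $
  candidate S: M = 3.56 kN·m per $
  candidate D: M = 3.05 kN·m per $
  candidate J: M = 2.56 kN·m per $
Highest index: candidate Z.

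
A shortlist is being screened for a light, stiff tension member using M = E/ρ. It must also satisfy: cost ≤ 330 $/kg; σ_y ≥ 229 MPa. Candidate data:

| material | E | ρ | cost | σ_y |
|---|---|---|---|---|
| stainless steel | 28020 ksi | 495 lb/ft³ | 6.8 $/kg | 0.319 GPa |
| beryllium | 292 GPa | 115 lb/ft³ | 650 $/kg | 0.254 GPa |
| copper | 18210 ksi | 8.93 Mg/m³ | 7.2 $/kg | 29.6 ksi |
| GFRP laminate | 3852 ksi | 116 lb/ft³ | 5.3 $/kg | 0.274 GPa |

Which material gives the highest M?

Screen on constraints: cost ≤ 330 $/kg; σ_y ≥ 229 MPa. Survivors: stainless steel, GFRP laminate.
Convert each candidate to consistent units, then evaluate M:
  stainless steel: E = 193.2 GPa, ρ = 7929 kg/m³
  GFRP laminate: E = 26.56 GPa, ρ = 1858 kg/m³
  stainless steel: M = 24.4 MN·m/kg
  GFRP laminate: M = 14.3 MN·m/kg
Stainless steel has the largest M.

stainless steel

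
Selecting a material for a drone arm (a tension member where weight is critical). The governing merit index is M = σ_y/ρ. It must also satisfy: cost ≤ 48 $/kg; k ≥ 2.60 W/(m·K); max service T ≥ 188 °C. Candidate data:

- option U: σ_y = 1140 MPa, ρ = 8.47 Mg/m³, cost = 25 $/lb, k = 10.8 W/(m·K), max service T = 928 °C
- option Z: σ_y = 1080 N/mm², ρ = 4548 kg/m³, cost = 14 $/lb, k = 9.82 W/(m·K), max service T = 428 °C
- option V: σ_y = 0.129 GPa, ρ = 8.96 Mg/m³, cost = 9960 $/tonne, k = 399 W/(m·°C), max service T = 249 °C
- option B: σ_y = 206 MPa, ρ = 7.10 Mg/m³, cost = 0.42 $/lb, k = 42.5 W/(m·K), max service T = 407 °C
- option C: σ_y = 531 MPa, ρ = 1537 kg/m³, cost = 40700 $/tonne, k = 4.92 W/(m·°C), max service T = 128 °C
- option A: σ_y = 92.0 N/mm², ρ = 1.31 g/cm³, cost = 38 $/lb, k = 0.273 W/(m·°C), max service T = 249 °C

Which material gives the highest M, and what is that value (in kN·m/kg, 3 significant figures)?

option Z, M = 237 kN·m/kg

Screen on constraints: cost ≤ 48 $/kg; k ≥ 2.60 W/(m·K); max service T ≥ 188 °C. Survivors: option Z, option V, option B.
Putting every candidate on a common basis:
  option Z: σ_y = 1080 MPa, ρ = 4548 kg/m³
  option V: σ_y = 129.0 MPa, ρ = 8960 kg/m³
  option B: σ_y = 206.0 MPa, ρ = 7100 kg/m³
  option Z: M = 237 kN·m/kg
  option B: M = 29.0 kN·m/kg
  option V: M = 14.4 kN·m/kg
Highest index: option Z.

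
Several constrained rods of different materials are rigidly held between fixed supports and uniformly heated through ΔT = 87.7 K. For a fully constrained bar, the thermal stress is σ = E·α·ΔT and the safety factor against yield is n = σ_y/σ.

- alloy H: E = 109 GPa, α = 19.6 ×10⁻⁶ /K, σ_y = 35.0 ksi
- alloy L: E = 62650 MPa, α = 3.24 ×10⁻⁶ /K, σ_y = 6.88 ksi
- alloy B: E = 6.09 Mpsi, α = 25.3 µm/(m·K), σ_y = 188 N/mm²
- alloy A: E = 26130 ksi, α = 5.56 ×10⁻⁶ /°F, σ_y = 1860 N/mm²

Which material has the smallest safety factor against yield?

alloy H

With everything in SI (GPa, ×10⁻⁶/K, MPa):
  alloy H: E = 109.0, α = 19.6, σ_y = 241.3 → σ = 187 MPa, n = 1.29
  alloy L: E = 62.65, α = 3.24, σ_y = 47.44 → σ = 17.8 MPa, n = 2.66
  alloy B: E = 41.99, α = 25.3, σ_y = 188.0 → σ = 93.2 MPa, n = 2.02
  alloy A: E = 180.2, α = 10.0, σ_y = 1860 → σ = 158 MPa, n = 11.8
Alloy H has the lowest safety factor, n = 1.29.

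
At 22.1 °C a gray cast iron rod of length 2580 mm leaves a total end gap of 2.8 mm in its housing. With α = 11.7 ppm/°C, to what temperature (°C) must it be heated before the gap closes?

α·L₀·ΔT = 2.8 mm ⇒ ΔT = 2.8 / (11.7×10⁻⁶ × 2580.0) = 92.76 K.
T = 22.1 + 92.76 = 114.9 °C.

115 °C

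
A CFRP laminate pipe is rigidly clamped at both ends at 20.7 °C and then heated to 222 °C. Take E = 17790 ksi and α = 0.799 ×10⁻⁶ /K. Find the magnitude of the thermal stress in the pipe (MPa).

19.7 MPa

E = 17790 ksi = 122.7 GPa.
ΔT = 201.3 K. Constrained thermal stress σ = E·α·ΔT = 122.7×10³ MPa × 0.799×10⁻⁶ × 201.3 = 19.7 MPa (compressive).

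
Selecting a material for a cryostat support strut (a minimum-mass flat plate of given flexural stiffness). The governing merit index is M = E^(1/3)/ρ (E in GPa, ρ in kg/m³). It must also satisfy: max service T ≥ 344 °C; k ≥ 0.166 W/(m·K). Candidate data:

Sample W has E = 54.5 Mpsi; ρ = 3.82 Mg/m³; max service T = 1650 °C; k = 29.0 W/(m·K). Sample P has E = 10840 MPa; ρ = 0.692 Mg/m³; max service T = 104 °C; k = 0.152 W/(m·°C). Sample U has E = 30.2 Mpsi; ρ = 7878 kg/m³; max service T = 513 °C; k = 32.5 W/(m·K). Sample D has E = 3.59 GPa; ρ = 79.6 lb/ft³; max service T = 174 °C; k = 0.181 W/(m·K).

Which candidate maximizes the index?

sample W

Screen on constraints: max service T ≥ 344 °C; k ≥ 0.166 W/(m·K). Survivors: sample W, sample U.
Normalizing units and computing the index:
  sample W: E = 375.8 GPa, ρ = 3820 kg/m³
  sample U: E = 208.2 GPa, ρ = 7878 kg/m³
  sample W: M = 1.89×10⁻³
  sample U: M = 0.752×10⁻³
Highest index: sample W.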